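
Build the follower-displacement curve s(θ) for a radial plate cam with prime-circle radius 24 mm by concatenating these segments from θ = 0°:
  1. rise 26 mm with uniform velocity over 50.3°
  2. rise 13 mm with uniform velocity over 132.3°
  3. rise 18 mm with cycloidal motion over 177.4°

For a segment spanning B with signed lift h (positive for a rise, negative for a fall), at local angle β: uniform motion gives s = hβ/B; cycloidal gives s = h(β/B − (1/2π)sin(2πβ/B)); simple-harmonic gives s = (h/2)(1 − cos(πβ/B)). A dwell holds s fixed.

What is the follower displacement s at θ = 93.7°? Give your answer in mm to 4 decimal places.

seg 1 [0°–50.3°] uniform, h=26: full span → s += 26 → s = 26.0000
seg 2 [50.3°–182.6°] uniform, h=13: θ=93.7° here. β=43.4, B=132.3. 13·43.4/132.3 = 4.2646 → s = 30.2646

30.2646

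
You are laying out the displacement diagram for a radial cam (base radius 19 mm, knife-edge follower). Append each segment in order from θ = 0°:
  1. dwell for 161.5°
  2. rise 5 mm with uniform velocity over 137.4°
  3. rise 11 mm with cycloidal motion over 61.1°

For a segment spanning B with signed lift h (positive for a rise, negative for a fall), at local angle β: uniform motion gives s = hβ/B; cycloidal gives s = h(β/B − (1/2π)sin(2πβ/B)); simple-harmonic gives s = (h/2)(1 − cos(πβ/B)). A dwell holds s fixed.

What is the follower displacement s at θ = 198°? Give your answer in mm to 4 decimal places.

seg 1 [0°–161.5°] dwell: s stays 0.0000
seg 2 [161.5°–298.9°] uniform, h=5: θ=198° here. β=36.5, B=137.4. 5·36.5/137.4 = 1.3282 → s = 1.3282

1.3282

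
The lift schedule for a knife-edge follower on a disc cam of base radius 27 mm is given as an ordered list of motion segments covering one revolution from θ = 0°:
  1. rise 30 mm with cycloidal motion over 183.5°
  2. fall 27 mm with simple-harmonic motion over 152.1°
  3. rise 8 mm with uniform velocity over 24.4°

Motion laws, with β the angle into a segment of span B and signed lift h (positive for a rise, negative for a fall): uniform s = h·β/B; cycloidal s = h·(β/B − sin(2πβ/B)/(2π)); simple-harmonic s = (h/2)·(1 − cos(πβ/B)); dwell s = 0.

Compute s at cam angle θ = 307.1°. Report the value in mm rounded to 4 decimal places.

seg 1 [0°–183.5°] cycloidal, h=30: full span → s += 30 → s = 30.0000
seg 2 [183.5°–335.6°] simple-harmonic, h=-27: θ=307.1° here. β=123.6, B=152.1. -27/2·(1 − cos(π·0.8126)) = -24.7277 → s = 5.2723

5.2723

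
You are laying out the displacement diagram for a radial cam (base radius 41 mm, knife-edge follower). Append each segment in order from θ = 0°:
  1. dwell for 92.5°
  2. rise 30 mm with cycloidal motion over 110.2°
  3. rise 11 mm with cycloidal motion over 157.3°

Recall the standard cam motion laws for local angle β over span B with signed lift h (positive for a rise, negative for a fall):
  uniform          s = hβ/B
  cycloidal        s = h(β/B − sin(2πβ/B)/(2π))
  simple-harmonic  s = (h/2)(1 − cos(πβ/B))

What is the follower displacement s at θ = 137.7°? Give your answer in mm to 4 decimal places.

seg 1 [0°–92.5°] dwell: s stays 0.0000
seg 2 [92.5°–202.7°] cycloidal, h=30: θ=137.7° here. β=45.2, B=110.2. 30·(0.4102 − sin(2π·0.4102)/(2π)) = 9.7507 → s = 9.7507

9.7507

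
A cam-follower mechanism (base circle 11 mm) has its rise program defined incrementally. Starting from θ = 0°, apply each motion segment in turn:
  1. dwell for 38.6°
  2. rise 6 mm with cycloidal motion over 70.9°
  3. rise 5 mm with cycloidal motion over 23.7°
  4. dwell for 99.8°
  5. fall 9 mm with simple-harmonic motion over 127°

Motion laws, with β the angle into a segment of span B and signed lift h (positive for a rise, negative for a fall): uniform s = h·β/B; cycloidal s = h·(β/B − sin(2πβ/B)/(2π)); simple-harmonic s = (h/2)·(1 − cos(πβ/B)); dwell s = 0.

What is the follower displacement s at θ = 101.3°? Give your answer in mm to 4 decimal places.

seg 1 [0°–38.6°] dwell: s stays 0.0000
seg 2 [38.6°–109.5°] cycloidal, h=6: θ=101.3° here. β=62.7, B=70.9. 6·(0.8843 − sin(2π·0.8843)/(2π)) = 5.9405 → s = 5.9405

5.9405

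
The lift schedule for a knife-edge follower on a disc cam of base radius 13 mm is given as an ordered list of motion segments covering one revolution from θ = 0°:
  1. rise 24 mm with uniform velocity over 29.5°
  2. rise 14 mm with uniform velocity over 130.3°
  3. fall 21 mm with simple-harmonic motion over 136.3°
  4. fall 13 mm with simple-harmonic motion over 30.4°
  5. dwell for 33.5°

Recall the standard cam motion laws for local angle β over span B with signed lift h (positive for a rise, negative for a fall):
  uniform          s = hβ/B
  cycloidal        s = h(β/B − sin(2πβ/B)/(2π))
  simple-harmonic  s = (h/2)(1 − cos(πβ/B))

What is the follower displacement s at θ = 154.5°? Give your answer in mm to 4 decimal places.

seg 1 [0°–29.5°] uniform, h=24: full span → s += 24 → s = 24.0000
seg 2 [29.5°–159.8°] uniform, h=14: θ=154.5° here. β=125, B=130.3. 14·125/130.3 = 13.4305 → s = 37.4305

37.4305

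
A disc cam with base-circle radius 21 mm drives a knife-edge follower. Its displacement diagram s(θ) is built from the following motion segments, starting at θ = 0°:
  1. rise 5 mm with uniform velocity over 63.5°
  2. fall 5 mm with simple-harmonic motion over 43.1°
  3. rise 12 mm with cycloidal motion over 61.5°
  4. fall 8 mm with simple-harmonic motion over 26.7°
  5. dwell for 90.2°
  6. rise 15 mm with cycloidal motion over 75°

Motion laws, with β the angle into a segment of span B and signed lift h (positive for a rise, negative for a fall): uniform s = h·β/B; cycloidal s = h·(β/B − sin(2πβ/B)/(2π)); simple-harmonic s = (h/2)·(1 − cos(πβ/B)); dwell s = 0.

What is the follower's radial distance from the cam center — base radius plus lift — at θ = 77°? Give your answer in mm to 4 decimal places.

seg 1 [0°–63.5°] uniform, h=5: full span → s += 5 → s = 5.0000
seg 2 [63.5°–106.6°] simple-harmonic, h=-5: θ=77° here. β=13.5, B=43.1. -5/2·(1 − cos(π·0.3132)) = -1.1158 → s = 3.8842
radial distance = base radius + s = 21 + 3.8842 = 24.8842

24.8842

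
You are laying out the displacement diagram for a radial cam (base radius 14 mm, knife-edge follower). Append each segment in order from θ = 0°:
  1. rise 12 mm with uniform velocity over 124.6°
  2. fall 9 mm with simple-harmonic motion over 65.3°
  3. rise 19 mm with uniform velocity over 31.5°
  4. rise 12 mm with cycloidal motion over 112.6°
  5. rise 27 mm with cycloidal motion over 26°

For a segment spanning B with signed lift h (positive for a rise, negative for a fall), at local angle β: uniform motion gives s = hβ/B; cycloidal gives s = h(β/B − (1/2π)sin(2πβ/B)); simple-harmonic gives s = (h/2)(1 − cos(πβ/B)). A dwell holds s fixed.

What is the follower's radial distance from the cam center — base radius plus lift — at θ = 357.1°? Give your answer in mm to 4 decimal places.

seg 1 [0°–124.6°] uniform, h=12: full span → s += 12 → s = 12.0000
seg 2 [124.6°–189.9°] simple-harmonic, h=-9: full span → s += -9 → s = 3.0000
seg 3 [189.9°–221.4°] uniform, h=19: full span → s += 19 → s = 22.0000
seg 4 [221.4°–334°] cycloidal, h=12: full span → s += 12 → s = 34.0000
seg 5 [334°–360°] cycloidal, h=27: θ=357.1° here. β=23.1, B=26. 27·(0.8885 − sin(2π·0.8885)/(2π)) = 26.7595 → s = 60.7595
radial distance = base radius + s = 14 + 60.7595 = 74.7595

74.7595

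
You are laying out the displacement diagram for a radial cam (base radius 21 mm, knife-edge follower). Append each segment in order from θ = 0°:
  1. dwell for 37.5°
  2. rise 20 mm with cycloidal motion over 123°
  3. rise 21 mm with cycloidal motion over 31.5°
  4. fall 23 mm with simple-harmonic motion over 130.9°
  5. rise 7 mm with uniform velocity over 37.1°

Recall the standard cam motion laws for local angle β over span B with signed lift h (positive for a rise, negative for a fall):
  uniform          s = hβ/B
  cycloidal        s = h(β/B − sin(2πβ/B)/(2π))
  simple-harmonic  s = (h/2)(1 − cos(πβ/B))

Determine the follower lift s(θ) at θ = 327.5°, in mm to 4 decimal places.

seg 1 [0°–37.5°] dwell: s stays 0.0000
seg 2 [37.5°–160.5°] cycloidal, h=20: full span → s += 20 → s = 20.0000
seg 3 [160.5°–192°] cycloidal, h=21: full span → s += 21 → s = 41.0000
seg 4 [192°–322.9°] simple-harmonic, h=-23: full span → s += -23 → s = 18.0000
seg 5 [322.9°–360°] uniform, h=7: θ=327.5° here. β=4.6, B=37.1. 7·4.6/37.1 = 0.8679 → s = 18.8679

18.8679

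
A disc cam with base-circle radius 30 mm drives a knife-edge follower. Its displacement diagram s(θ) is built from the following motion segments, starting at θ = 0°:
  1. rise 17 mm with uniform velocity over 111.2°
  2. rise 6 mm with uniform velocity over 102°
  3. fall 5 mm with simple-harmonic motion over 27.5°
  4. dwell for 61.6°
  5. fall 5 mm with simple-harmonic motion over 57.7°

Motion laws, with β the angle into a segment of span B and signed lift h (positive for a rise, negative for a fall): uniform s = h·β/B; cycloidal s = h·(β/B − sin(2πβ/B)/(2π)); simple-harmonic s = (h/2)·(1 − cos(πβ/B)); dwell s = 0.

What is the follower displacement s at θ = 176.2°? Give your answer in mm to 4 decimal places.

seg 1 [0°–111.2°] uniform, h=17: full span → s += 17 → s = 17.0000
seg 2 [111.2°–213.2°] uniform, h=6: θ=176.2° here. β=65, B=102. 6·65/102 = 3.8235 → s = 20.8235

20.8235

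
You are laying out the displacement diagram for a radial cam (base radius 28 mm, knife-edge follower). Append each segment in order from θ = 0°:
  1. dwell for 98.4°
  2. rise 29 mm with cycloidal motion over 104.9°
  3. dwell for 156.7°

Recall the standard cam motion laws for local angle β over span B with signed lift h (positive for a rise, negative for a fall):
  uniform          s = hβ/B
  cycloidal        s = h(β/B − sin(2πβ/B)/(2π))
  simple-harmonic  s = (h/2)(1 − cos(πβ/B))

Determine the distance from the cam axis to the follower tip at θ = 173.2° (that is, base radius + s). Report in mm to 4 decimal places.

seg 1 [0°–98.4°] dwell: s stays 0.0000
seg 2 [98.4°–203.3°] cycloidal, h=29: θ=173.2° here. β=74.8, B=104.9. 29·(0.7131 − sin(2π·0.7131)/(2π)) = 25.1705 → s = 25.1705
radial distance = base radius + s = 28 + 25.1705 = 53.1705

53.1705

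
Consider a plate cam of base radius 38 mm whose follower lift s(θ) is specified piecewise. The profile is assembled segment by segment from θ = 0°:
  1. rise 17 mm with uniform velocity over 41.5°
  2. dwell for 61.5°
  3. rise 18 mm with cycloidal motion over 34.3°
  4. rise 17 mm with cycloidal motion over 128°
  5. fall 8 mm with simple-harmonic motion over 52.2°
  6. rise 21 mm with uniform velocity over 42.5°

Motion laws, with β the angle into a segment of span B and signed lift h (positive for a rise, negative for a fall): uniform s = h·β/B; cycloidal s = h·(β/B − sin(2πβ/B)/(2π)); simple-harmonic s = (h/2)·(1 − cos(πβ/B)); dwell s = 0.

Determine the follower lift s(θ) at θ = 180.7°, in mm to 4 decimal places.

seg 1 [0°–41.5°] uniform, h=17: full span → s += 17 → s = 17.0000
seg 2 [41.5°–103°] dwell: s stays 17.0000
seg 3 [103°–137.3°] cycloidal, h=18: full span → s += 18 → s = 35.0000
seg 4 [137.3°–265.3°] cycloidal, h=17: θ=180.7° here. β=43.4, B=128. 17·(0.3391 − sin(2π·0.3391)/(2π)) = 3.4711 → s = 38.4711

38.4711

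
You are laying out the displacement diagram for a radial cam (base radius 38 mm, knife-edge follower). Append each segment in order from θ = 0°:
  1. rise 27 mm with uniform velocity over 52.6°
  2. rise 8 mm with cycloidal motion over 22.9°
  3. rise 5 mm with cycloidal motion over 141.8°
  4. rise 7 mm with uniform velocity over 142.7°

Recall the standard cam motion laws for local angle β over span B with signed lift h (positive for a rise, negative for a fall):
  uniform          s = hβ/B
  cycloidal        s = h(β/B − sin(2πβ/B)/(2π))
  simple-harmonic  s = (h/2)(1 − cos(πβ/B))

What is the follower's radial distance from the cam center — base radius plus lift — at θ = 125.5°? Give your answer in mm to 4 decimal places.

seg 1 [0°–52.6°] uniform, h=27: full span → s += 27 → s = 27.0000
seg 2 [52.6°–75.5°] cycloidal, h=8: full span → s += 8 → s = 35.0000
seg 3 [75.5°–217.3°] cycloidal, h=5: θ=125.5° here. β=50, B=141.8. 5·(0.3526 − sin(2π·0.3526)/(2π)) = 1.1270 → s = 36.1270
radial distance = base radius + s = 38 + 36.1270 = 74.1270

74.1270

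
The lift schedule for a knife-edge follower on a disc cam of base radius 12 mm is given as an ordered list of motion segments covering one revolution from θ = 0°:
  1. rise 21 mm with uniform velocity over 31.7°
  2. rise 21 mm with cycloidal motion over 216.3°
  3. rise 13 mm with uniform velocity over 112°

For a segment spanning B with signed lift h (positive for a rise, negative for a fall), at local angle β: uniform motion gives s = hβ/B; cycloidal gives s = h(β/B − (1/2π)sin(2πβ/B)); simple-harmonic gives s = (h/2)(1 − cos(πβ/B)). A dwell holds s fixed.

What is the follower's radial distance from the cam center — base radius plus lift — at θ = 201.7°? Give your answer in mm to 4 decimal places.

seg 1 [0°–31.7°] uniform, h=21: full span → s += 21 → s = 21.0000
seg 2 [31.7°–248°] cycloidal, h=21: θ=201.7° here. β=170, B=216.3. 21·(0.7859 − sin(2π·0.7859)/(2π)) = 19.7622 → s = 40.7622
radial distance = base radius + s = 12 + 40.7622 = 52.7622

52.7622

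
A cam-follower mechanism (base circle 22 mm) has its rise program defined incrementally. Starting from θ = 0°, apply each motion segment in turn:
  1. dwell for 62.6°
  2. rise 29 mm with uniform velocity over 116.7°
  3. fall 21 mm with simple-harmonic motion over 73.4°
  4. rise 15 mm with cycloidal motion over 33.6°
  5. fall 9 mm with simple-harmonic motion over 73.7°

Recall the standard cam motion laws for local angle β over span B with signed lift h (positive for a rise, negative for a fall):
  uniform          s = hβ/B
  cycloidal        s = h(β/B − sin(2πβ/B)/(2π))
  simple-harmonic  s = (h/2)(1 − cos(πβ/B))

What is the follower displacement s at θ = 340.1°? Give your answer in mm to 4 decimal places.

seg 1 [0°–62.6°] dwell: s stays 0.0000
seg 2 [62.6°–179.3°] uniform, h=29: full span → s += 29 → s = 29.0000
seg 3 [179.3°–252.7°] simple-harmonic, h=-21: full span → s += -21 → s = 8.0000
seg 4 [252.7°–286.3°] cycloidal, h=15: full span → s += 15 → s = 23.0000
seg 5 [286.3°–360°] simple-harmonic, h=-9: θ=340.1° here. β=53.8, B=73.7. -9/2·(1 − cos(π·0.7300)) = -7.4758 → s = 15.5242

15.5242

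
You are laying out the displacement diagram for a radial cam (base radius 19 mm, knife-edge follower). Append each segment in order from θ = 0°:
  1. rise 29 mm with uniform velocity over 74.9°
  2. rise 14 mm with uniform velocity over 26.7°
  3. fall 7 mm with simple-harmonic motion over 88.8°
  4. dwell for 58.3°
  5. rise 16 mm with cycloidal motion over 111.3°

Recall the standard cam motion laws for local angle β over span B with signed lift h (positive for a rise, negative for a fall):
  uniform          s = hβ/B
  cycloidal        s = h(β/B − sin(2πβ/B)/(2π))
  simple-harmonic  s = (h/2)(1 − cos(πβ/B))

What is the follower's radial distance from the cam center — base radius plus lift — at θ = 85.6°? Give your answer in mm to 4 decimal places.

seg 1 [0°–74.9°] uniform, h=29: full span → s += 29 → s = 29.0000
seg 2 [74.9°–101.6°] uniform, h=14: θ=85.6° here. β=10.7, B=26.7. 14·10.7/26.7 = 5.6105 → s = 34.6105
radial distance = base radius + s = 19 + 34.6105 = 53.6105

53.6105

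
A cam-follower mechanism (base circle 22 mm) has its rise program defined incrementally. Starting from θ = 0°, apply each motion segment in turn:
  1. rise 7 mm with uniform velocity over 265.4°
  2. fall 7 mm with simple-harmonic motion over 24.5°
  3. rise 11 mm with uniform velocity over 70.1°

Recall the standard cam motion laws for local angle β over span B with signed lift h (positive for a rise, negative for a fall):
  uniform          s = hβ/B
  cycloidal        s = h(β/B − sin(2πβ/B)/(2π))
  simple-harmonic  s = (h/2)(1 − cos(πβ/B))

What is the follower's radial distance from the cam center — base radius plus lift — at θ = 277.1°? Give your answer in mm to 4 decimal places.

seg 1 [0°–265.4°] uniform, h=7: full span → s += 7 → s = 7.0000
seg 2 [265.4°–289.9°] simple-harmonic, h=-7: θ=277.1° here. β=11.7, B=24.5. -7/2·(1 − cos(π·0.4776)) = -3.2534 → s = 3.7466
radial distance = base radius + s = 22 + 3.7466 = 25.7466

25.7466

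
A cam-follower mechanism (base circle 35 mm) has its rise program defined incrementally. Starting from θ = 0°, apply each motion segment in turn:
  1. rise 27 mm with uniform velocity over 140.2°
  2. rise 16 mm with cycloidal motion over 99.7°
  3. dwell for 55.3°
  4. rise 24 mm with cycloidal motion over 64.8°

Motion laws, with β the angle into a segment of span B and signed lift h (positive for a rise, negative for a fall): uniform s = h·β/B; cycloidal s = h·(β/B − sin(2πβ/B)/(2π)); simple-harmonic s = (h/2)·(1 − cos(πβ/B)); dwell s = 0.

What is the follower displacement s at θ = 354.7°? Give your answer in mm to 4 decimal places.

seg 1 [0°–140.2°] uniform, h=27: full span → s += 27 → s = 27.0000
seg 2 [140.2°–239.9°] cycloidal, h=16: full span → s += 16 → s = 43.0000
seg 3 [239.9°–295.2°] dwell: s stays 43.0000
seg 4 [295.2°–360°] cycloidal, h=24: θ=354.7° here. β=59.5, B=64.8. 24·(0.9182 − sin(2π·0.9182)/(2π)) = 23.9147 → s = 66.9147

66.9147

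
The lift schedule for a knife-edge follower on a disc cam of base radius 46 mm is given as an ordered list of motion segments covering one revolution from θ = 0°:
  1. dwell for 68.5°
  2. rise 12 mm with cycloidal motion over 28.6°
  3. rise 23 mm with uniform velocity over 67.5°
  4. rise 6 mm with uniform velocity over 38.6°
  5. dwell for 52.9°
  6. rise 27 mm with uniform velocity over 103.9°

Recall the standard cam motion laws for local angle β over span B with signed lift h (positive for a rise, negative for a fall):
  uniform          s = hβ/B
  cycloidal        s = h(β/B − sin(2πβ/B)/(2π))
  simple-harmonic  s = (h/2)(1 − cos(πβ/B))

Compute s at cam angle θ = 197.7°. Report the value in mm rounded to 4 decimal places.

seg 1 [0°–68.5°] dwell: s stays 0.0000
seg 2 [68.5°–97.1°] cycloidal, h=12: full span → s += 12 → s = 12.0000
seg 3 [97.1°–164.6°] uniform, h=23: full span → s += 23 → s = 35.0000
seg 4 [164.6°–203.2°] uniform, h=6: θ=197.7° here. β=33.1, B=38.6. 6·33.1/38.6 = 5.1451 → s = 40.1451

40.1451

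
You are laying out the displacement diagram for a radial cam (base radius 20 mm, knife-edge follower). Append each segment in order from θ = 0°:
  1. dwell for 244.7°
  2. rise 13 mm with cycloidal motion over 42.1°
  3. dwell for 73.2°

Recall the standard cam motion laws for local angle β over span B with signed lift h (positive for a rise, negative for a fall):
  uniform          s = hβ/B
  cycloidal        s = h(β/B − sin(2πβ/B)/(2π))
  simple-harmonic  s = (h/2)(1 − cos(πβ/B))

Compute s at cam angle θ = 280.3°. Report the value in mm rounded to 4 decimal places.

seg 1 [0°–244.7°] dwell: s stays 0.0000
seg 2 [244.7°–286.8°] cycloidal, h=13: θ=280.3° here. β=35.6, B=42.1. 13·(0.8456 − sin(2π·0.8456)/(2π)) = 12.6997 → s = 12.6997

12.6997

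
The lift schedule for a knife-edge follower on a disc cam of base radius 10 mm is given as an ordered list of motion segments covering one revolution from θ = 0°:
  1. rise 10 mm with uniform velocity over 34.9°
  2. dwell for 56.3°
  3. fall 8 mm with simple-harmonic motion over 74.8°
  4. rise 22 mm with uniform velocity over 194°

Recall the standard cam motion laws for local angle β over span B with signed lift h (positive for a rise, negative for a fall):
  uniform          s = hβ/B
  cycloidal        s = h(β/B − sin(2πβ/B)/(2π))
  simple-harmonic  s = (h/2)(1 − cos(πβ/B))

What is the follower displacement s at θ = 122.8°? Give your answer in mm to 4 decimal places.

seg 1 [0°–34.9°] uniform, h=10: full span → s += 10 → s = 10.0000
seg 2 [34.9°–91.2°] dwell: s stays 10.0000
seg 3 [91.2°–166°] simple-harmonic, h=-8: θ=122.8° here. β=31.6, B=74.8. -8/2·(1 − cos(π·0.4225)) = -3.0352 → s = 6.9648

6.9648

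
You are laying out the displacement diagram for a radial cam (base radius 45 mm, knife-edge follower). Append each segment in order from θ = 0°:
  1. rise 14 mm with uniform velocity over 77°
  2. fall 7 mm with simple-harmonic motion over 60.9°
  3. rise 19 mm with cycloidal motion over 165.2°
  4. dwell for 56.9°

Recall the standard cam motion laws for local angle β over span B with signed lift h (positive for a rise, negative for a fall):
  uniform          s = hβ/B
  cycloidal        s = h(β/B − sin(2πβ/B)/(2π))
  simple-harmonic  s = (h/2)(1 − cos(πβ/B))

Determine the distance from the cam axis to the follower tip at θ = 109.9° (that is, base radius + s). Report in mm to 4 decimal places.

seg 1 [0°–77°] uniform, h=14: full span → s += 14 → s = 14.0000
seg 2 [77°–137.9°] simple-harmonic, h=-7: θ=109.9° here. β=32.9, B=60.9. -7/2·(1 − cos(π·0.5402)) = -3.9412 → s = 10.0588
radial distance = base radius + s = 45 + 10.0588 = 55.0588

55.0588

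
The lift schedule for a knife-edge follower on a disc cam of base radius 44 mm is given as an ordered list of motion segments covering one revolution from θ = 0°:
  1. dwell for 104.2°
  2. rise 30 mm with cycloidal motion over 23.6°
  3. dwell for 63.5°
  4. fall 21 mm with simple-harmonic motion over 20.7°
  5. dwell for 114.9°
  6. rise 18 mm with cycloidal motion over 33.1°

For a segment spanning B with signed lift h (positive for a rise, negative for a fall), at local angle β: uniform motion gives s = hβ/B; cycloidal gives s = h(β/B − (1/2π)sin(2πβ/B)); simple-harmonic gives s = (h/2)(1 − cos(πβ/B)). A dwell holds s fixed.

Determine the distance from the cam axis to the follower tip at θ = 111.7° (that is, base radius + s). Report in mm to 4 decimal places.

seg 1 [0°–104.2°] dwell: s stays 0.0000
seg 2 [104.2°–127.8°] cycloidal, h=30: θ=111.7° here. β=7.5, B=23.6. 30·(0.3178 − sin(2π·0.3178)/(2π)) = 5.1859 → s = 5.1859
radial distance = base radius + s = 44 + 5.1859 = 49.1859

49.1859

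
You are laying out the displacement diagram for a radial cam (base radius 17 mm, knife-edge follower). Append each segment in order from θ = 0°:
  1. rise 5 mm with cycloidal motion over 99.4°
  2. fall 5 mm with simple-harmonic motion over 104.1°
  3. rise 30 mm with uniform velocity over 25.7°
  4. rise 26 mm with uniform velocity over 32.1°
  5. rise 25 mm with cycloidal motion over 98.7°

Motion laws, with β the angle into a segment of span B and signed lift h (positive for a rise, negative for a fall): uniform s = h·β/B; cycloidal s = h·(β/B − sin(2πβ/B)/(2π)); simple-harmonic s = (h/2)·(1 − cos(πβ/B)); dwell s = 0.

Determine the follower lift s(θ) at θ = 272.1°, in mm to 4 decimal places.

seg 1 [0°–99.4°] cycloidal, h=5: full span → s += 5 → s = 5.0000
seg 2 [99.4°–203.5°] simple-harmonic, h=-5: full span → s += -5 → s = 0.0000
seg 3 [203.5°–229.2°] uniform, h=30: full span → s += 30 → s = 30.0000
seg 4 [229.2°–261.3°] uniform, h=26: full span → s += 26 → s = 56.0000
seg 5 [261.3°–360°] cycloidal, h=25: θ=272.1° here. β=10.8, B=98.7. 25·(0.1094 − sin(2π·0.1094)/(2π)) = 0.2105 → s = 56.2105

56.2105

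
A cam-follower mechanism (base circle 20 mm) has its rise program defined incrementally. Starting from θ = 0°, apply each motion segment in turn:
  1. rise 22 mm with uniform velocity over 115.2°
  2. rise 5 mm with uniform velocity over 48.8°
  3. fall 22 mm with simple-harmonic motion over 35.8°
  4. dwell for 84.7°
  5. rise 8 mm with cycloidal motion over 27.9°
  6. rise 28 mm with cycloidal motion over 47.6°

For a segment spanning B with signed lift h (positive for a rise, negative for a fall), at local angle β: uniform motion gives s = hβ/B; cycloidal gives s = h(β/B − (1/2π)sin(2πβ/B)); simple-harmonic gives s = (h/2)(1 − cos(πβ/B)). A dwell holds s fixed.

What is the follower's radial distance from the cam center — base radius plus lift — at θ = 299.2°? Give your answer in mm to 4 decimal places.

seg 1 [0°–115.2°] uniform, h=22: full span → s += 22 → s = 22.0000
seg 2 [115.2°–164°] uniform, h=5: full span → s += 5 → s = 27.0000
seg 3 [164°–199.8°] simple-harmonic, h=-22: full span → s += -22 → s = 5.0000
seg 4 [199.8°–284.5°] dwell: s stays 5.0000
seg 5 [284.5°–312.4°] cycloidal, h=8: θ=299.2° here. β=14.7, B=27.9. 8·(0.5269 − sin(2π·0.5269)/(2π)) = 4.4291 → s = 9.4291
radial distance = base radius + s = 20 + 9.4291 = 29.4291

29.4291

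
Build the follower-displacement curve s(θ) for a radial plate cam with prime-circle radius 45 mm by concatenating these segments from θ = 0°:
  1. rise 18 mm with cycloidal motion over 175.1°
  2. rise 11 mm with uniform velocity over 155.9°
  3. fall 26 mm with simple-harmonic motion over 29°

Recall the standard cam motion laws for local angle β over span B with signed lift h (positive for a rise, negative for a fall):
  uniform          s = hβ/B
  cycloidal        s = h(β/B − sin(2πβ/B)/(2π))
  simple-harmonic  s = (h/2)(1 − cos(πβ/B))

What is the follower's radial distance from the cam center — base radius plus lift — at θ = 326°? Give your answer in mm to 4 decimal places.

seg 1 [0°–175.1°] cycloidal, h=18: full span → s += 18 → s = 18.0000
seg 2 [175.1°–331°] uniform, h=11: θ=326° here. β=150.9, B=155.9. 11·150.9/155.9 = 10.6472 → s = 28.6472
radial distance = base radius + s = 45 + 28.6472 = 73.6472

73.6472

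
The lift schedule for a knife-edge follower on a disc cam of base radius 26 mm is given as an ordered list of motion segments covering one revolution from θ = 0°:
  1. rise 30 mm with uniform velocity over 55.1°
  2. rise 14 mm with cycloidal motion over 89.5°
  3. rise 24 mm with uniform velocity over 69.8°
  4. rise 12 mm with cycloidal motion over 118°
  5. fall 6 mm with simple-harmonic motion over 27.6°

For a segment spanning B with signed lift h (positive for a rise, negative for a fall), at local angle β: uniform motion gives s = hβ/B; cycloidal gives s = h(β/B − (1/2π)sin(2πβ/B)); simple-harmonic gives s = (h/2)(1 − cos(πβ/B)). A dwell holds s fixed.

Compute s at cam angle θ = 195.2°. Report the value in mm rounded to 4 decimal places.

seg 1 [0°–55.1°] uniform, h=30: full span → s += 30 → s = 30.0000
seg 2 [55.1°–144.6°] cycloidal, h=14: full span → s += 14 → s = 44.0000
seg 3 [144.6°–214.4°] uniform, h=24: θ=195.2° here. β=50.6, B=69.8. 24·50.6/69.8 = 17.3983 → s = 61.3983

61.3983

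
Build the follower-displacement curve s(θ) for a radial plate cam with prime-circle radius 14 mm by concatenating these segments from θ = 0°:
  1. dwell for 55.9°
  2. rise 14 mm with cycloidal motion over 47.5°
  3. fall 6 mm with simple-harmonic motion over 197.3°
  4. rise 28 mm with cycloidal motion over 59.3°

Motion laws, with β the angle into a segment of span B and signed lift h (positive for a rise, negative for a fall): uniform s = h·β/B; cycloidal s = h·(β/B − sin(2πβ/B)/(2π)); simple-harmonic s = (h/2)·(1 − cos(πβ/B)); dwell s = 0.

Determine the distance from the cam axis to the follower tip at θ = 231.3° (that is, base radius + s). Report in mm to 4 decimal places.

seg 1 [0°–55.9°] dwell: s stays 0.0000
seg 2 [55.9°–103.4°] cycloidal, h=14: full span → s += 14 → s = 14.0000
seg 3 [103.4°–300.7°] simple-harmonic, h=-6: θ=231.3° here. β=127.9, B=197.3. -6/2·(1 − cos(π·0.6483)) = -4.3473 → s = 9.6527
radial distance = base radius + s = 14 + 9.6527 = 23.6527

23.6527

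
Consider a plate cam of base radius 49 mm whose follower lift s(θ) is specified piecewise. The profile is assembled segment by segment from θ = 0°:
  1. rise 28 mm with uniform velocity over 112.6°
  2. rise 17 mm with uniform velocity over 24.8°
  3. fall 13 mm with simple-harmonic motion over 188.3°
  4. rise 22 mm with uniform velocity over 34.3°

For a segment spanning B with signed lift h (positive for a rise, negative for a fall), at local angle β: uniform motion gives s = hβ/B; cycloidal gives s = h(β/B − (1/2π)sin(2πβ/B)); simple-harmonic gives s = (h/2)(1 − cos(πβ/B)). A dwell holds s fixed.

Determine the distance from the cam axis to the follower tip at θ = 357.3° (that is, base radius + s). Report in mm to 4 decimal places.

seg 1 [0°–112.6°] uniform, h=28: full span → s += 28 → s = 28.0000
seg 2 [112.6°–137.4°] uniform, h=17: full span → s += 17 → s = 45.0000
seg 3 [137.4°–325.7°] simple-harmonic, h=-13: full span → s += -13 → s = 32.0000
seg 4 [325.7°–360°] uniform, h=22: θ=357.3° here. β=31.6, B=34.3. 22·31.6/34.3 = 20.2682 → s = 52.2682
radial distance = base radius + s = 49 + 52.2682 = 101.2682

101.2682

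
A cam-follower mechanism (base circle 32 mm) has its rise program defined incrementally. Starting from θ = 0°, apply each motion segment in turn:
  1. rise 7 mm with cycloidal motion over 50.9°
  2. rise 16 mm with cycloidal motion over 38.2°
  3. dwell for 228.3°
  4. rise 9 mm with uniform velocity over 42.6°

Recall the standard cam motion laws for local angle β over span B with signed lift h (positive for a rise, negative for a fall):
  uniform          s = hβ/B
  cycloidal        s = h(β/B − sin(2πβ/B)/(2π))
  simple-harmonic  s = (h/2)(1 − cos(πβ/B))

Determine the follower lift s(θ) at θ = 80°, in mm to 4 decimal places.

seg 1 [0°–50.9°] cycloidal, h=7: full span → s += 7 → s = 7.0000
seg 2 [50.9°–89.1°] cycloidal, h=16: θ=80° here. β=29.1, B=38.2. 16·(0.7618 − sin(2π·0.7618)/(2π)) = 14.7280 → s = 21.7280

21.7280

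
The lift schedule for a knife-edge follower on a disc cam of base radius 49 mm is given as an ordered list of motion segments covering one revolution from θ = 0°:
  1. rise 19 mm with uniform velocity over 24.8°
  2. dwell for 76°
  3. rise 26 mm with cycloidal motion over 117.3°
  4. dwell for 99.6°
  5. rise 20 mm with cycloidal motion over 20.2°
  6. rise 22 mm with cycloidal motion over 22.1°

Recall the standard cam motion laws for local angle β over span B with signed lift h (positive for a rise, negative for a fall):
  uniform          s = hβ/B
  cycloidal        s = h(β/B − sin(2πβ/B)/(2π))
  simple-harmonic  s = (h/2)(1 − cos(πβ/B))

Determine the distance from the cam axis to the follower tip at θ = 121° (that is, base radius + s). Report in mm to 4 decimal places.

seg 1 [0°–24.8°] uniform, h=19: full span → s += 19 → s = 19.0000
seg 2 [24.8°–100.8°] dwell: s stays 19.0000
seg 3 [100.8°–218.1°] cycloidal, h=26: θ=121° here. β=20.2, B=117.3. 26·(0.1722 − sin(2π·0.1722)/(2π)) = 0.8239 → s = 19.8239
radial distance = base radius + s = 49 + 19.8239 = 68.8239

68.8239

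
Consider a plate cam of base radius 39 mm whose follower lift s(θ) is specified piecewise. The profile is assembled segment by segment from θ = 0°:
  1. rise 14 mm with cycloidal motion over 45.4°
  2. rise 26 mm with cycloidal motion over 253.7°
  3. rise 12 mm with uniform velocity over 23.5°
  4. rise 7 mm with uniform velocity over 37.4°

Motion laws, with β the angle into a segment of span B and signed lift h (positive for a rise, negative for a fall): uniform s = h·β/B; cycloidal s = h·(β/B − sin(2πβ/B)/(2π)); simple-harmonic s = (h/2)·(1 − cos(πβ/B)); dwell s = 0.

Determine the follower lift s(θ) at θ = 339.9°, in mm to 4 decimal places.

seg 1 [0°–45.4°] cycloidal, h=14: full span → s += 14 → s = 14.0000
seg 2 [45.4°–299.1°] cycloidal, h=26: full span → s += 26 → s = 40.0000
seg 3 [299.1°–322.6°] uniform, h=12: full span → s += 12 → s = 52.0000
seg 4 [322.6°–360°] uniform, h=7: θ=339.9° here. β=17.3, B=37.4. 7·17.3/37.4 = 3.2380 → s = 55.2380

55.2380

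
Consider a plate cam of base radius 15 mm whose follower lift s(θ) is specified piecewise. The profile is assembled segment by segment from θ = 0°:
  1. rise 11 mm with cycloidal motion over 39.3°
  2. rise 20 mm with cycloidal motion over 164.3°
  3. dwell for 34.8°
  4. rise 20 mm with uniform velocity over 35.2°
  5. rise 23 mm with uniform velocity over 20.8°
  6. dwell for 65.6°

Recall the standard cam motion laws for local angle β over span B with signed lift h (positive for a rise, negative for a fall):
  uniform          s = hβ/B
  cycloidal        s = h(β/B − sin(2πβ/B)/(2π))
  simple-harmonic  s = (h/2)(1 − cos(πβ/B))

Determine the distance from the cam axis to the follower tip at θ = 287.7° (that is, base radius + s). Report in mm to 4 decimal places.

seg 1 [0°–39.3°] cycloidal, h=11: full span → s += 11 → s = 11.0000
seg 2 [39.3°–203.6°] cycloidal, h=20: full span → s += 20 → s = 31.0000
seg 3 [203.6°–238.4°] dwell: s stays 31.0000
seg 4 [238.4°–273.6°] uniform, h=20: full span → s += 20 → s = 51.0000
seg 5 [273.6°–294.4°] uniform, h=23: θ=287.7° here. β=14.1, B=20.8. 23·14.1/20.8 = 15.5913 → s = 66.5913
radial distance = base radius + s = 15 + 66.5913 = 81.5913

81.5913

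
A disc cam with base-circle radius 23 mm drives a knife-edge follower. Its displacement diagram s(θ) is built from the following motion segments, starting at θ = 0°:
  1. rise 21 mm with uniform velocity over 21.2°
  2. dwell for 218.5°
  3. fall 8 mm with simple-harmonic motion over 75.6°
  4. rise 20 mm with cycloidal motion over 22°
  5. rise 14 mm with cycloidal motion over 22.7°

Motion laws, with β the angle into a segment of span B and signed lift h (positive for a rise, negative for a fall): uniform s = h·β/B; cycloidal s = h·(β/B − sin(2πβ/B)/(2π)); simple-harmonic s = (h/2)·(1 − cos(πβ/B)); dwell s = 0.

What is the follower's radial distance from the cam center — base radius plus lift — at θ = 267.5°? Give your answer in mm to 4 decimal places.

seg 1 [0°–21.2°] uniform, h=21: full span → s += 21 → s = 21.0000
seg 2 [21.2°–239.7°] dwell: s stays 21.0000
seg 3 [239.7°–315.3°] simple-harmonic, h=-8: θ=267.5° here. β=27.8, B=75.6. -8/2·(1 − cos(π·0.3677)) = -2.3852 → s = 18.6148
radial distance = base radius + s = 23 + 18.6148 = 41.6148

41.6148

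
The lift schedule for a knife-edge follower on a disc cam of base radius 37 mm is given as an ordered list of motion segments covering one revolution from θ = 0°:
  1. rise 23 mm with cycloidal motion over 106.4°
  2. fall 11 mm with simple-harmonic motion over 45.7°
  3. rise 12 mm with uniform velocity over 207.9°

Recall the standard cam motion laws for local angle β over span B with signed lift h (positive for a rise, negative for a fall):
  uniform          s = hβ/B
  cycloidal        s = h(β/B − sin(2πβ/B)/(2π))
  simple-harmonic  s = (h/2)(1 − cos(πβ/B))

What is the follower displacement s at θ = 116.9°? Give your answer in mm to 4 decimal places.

seg 1 [0°–106.4°] cycloidal, h=23: full span → s += 23 → s = 23.0000
seg 2 [106.4°–152.1°] simple-harmonic, h=-11: θ=116.9° here. β=10.5, B=45.7. -11/2·(1 − cos(π·0.2298)) = -1.3716 → s = 21.6284

21.6284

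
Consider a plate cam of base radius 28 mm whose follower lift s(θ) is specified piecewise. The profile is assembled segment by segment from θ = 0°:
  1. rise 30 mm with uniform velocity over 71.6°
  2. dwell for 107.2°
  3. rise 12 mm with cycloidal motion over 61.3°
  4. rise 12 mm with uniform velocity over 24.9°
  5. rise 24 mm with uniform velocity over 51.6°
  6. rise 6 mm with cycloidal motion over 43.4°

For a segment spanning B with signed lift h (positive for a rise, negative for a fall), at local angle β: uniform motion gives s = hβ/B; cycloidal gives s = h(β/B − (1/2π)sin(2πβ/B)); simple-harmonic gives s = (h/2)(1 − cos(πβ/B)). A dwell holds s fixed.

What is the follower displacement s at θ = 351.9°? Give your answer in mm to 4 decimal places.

seg 1 [0°–71.6°] uniform, h=30: full span → s += 30 → s = 30.0000
seg 2 [71.6°–178.8°] dwell: s stays 30.0000
seg 3 [178.8°–240.1°] cycloidal, h=12: full span → s += 12 → s = 42.0000
seg 4 [240.1°–265°] uniform, h=12: full span → s += 12 → s = 54.0000
seg 5 [265°–316.6°] uniform, h=24: full span → s += 24 → s = 78.0000
seg 6 [316.6°–360°] cycloidal, h=6: θ=351.9° here. β=35.3, B=43.4. 6·(0.8134 − sin(2π·0.8134)/(2π)) = 5.7604 → s = 83.7604

83.7604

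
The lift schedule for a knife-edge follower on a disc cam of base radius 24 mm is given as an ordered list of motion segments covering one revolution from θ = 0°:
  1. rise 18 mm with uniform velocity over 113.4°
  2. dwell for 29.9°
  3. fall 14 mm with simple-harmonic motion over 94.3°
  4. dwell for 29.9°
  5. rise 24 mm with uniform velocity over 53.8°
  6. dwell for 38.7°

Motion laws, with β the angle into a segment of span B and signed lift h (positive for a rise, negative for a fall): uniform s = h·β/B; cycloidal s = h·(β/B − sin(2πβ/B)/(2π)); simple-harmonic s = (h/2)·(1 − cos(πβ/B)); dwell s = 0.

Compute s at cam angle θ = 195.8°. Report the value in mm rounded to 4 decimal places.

seg 1 [0°–113.4°] uniform, h=18: full span → s += 18 → s = 18.0000
seg 2 [113.4°–143.3°] dwell: s stays 18.0000
seg 3 [143.3°–237.6°] simple-harmonic, h=-14: θ=195.8° here. β=52.5, B=94.3. -14/2·(1 − cos(π·0.5567)) = -8.2410 → s = 9.7590

9.7590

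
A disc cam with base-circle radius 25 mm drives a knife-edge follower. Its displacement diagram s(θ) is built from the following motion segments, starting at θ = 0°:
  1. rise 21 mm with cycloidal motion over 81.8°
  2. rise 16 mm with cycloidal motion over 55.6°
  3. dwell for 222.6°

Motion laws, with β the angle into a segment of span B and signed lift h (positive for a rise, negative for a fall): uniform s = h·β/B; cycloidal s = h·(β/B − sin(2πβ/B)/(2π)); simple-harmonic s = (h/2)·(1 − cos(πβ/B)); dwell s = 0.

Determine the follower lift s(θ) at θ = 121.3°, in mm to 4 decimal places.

seg 1 [0°–81.8°] cycloidal, h=21: full span → s += 21 → s = 21.0000
seg 2 [81.8°–137.4°] cycloidal, h=16: θ=121.3° here. β=39.5, B=55.6. 16·(0.7104 − sin(2π·0.7104)/(2π)) = 13.8351 → s = 34.8351

34.8351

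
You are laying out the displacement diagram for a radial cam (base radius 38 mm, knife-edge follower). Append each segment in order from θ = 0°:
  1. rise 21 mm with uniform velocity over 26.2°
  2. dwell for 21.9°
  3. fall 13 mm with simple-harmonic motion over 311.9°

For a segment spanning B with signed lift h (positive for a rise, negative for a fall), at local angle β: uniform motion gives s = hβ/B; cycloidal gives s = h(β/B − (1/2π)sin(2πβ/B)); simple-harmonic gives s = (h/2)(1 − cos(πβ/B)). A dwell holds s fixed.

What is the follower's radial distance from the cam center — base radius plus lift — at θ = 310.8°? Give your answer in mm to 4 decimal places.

seg 1 [0°–26.2°] uniform, h=21: full span → s += 21 → s = 21.0000
seg 2 [26.2°–48.1°] dwell: s stays 21.0000
seg 3 [48.1°–360°] simple-harmonic, h=-13: θ=310.8° here. β=262.7, B=311.9. -13/2·(1 − cos(π·0.8423)) = -12.2181 → s = 8.7819
radial distance = base radius + s = 38 + 8.7819 = 46.7819

46.7819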